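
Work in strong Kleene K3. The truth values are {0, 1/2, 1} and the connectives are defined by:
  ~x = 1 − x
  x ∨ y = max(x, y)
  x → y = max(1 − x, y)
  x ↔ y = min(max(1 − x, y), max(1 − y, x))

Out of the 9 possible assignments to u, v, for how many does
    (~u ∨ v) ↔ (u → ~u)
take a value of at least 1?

4

u = 0, v = 0 ↦ 1  ≥
u = 0, v = 1/2 ↦ 1  ≥
u = 0, v = 1 ↦ 1  ≥
u = 1/2, v = 0 ↦ 1/2  <
u = 1/2, v = 1/2 ↦ 1/2  <
u = 1/2, v = 1 ↦ 1/2  <
u = 1, v = 0 ↦ 1  ≥
u = 1, v = 1/2 ↦ 1/2  <
u = 1, v = 1 ↦ 0  <
So 4 of the 9 assignments meet the threshold.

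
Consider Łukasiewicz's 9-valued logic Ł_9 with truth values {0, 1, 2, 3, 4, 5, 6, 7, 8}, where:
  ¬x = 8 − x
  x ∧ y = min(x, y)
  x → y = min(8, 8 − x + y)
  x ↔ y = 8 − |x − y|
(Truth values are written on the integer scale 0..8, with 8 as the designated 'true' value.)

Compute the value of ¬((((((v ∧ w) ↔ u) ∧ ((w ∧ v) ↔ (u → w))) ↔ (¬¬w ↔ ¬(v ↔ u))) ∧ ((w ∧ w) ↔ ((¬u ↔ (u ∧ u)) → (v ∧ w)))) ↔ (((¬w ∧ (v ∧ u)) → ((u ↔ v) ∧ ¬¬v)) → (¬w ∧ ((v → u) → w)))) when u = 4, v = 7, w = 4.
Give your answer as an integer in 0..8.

1

v ∧ w = 7 ∧ 4 = 4
(v ∧ w) ↔ u = 4 ↔ 4 = 8
w ∧ v = 4 ∧ 7 = 4
u → w = 4 → 4 = 8
(w ∧ v) ↔ (u → w) = 4 ↔ 8 = 4
((v ∧ w) ↔ u) ∧ ((w ∧ v) ↔ (u → w)) = 8 ∧ 4 = 4
¬w = ¬4 = 4
¬¬w = ¬4 = 4
v ↔ u = 7 ↔ 4 = 5
¬(v ↔ u) = ¬5 = 3
¬¬w ↔ ¬(v ↔ u) = 4 ↔ 3 = 7
(((v ∧ w) ↔ u) ∧ ((w ∧ v) ↔ (u → w))) ↔ (¬¬w ↔ ¬(v ↔ u)) = 4 ↔ 7 = 5
w ∧ w = 4 ∧ 4 = 4
¬u = ¬4 = 4
u ∧ u = 4 ∧ 4 = 4
¬u ↔ (u ∧ u) = 4 ↔ 4 = 8
v ∧ w = 7 ∧ 4 = 4
(¬u ↔ (u ∧ u)) → (v ∧ w) = 8 → 4 = 4
(w ∧ w) ↔ ((¬u ↔ (u ∧ u)) → (v ∧ w)) = 4 ↔ 4 = 8
((((v ∧ w) ↔ u) ∧ ((w ∧ v) ↔ (u → w))) ↔ (¬¬w ↔ ¬(v ↔ u))) ∧ ((w ∧ w) ↔ ((¬u ↔ (u ∧ u)) → (v ∧ w))) = 5 ∧ 8 = 5
¬w = ¬4 = 4
v ∧ u = 7 ∧ 4 = 4
¬w ∧ (v ∧ u) = 4 ∧ 4 = 4
u ↔ v = 4 ↔ 7 = 5
¬v = ¬7 = 1
¬¬v = ¬1 = 7
(u ↔ v) ∧ ¬¬v = 5 ∧ 7 = 5
(¬w ∧ (v ∧ u)) → ((u ↔ v) ∧ ¬¬v) = 4 → 5 = 8
¬w = ¬4 = 4
v → u = 7 → 4 = 5
(v → u) → w = 5 → 4 = 7
¬w ∧ ((v → u) → w) = 4 ∧ 7 = 4
((¬w ∧ (v ∧ u)) → ((u ↔ v) ∧ ¬¬v)) → (¬w ∧ ((v → u) → w)) = 8 → 4 = 4
(((((v ∧ w) ↔ u) ∧ ((w ∧ v) ↔ (u → w))) ↔ (¬¬w ↔ ¬(v ↔ u))) ∧ ((w ∧ w) ↔ ((¬u ↔ (u ∧ u)) → (v ∧ w)))) ↔ (((¬w ∧ (v ∧ u)) → ((u ↔ v) ∧ ¬¬v)) → (¬w ∧ ((v → u) → w))) = 5 ↔ 4 = 7
¬((((((v ∧ w) ↔ u) ∧ ((w ∧ v) ↔ (u → w))) ↔ (¬¬w ↔ ¬(v ↔ u))) ∧ ((w ∧ w) ↔ ((¬u ↔ (u ∧ u)) → (v ∧ w)))) ↔ (((¬w ∧ (v ∧ u)) → ((u ↔ v) ∧ ¬¬v)) → (¬w ∧ ((v → u) → w)))) = ¬7 = 1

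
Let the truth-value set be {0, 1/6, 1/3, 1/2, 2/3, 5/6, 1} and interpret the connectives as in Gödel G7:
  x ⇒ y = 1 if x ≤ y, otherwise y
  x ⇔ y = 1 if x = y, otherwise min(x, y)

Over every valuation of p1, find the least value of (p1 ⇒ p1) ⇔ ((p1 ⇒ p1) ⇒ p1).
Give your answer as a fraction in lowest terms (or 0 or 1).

0

Take p1 = 0:
p1 ⇒ p1 = 0 ⇒ 0 = 1
p1 ⇒ p1 = 0 ⇒ 0 = 1
(p1 ⇒ p1) ⇒ p1 = 1 ⇒ 0 = 0
(p1 ⇒ p1) ⇔ ((p1 ⇒ p1) ⇒ p1) = 1 ⇔ 0 = 0
No assignment yields a value below 0, so this is the minimum.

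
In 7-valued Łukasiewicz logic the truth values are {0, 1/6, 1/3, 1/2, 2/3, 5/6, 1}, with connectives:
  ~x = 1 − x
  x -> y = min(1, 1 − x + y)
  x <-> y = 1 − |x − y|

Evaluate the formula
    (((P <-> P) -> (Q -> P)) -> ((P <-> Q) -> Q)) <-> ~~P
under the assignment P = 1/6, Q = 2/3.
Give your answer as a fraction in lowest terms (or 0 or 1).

1/6

P <-> P = 1/6 <-> 1/6 = 1
Q -> P = 2/3 -> 1/6 = 1/2
(P <-> P) -> (Q -> P) = 1 -> 1/2 = 1/2
P <-> Q = 1/6 <-> 2/3 = 1/2
(P <-> Q) -> Q = 1/2 -> 2/3 = 1
((P <-> P) -> (Q -> P)) -> ((P <-> Q) -> Q) = 1/2 -> 1 = 1
~P = ~1/6 = 5/6
~~P = ~5/6 = 1/6
(((P <-> P) -> (Q -> P)) -> ((P <-> Q) -> Q)) <-> ~~P = 1 <-> 1/6 = 1/6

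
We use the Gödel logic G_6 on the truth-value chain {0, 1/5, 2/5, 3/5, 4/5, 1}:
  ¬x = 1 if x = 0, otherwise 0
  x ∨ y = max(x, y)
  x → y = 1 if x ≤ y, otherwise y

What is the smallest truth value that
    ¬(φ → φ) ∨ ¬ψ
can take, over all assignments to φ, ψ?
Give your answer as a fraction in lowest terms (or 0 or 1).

0

Take φ = 0, ψ = 1/5:
φ → φ = 0 → 0 = 1
¬(φ → φ) = ¬1 = 0
¬ψ = ¬1/5 = 0
¬(φ → φ) ∨ ¬ψ = 0 ∨ 0 = 0
No assignment yields a value below 0, so this is the minimum.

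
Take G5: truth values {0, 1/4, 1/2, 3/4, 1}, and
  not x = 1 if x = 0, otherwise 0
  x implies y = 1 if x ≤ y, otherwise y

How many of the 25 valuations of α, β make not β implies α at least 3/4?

22

value 1: 21 assignments (counts)
value 3/4: 1 assignment (counts)
value 1/2: 1 assignment
value 1/4: 1 assignment
value 0: 1 assignment
So 22 of the 25 assignments meet the threshold.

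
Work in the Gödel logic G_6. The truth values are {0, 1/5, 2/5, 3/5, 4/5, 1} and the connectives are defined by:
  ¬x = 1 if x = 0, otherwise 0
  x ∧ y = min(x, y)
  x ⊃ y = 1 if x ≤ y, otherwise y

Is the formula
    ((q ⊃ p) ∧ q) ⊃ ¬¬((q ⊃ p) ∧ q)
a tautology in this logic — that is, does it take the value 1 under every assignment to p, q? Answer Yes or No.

Yes

At p = 4/5, q = 2/5, for instance:
q ⊃ p = 2/5 ⊃ 4/5 = 1
(q ⊃ p) ∧ q = 1 ∧ 2/5 = 2/5
¬((q ⊃ p) ∧ q) = ¬2/5 = 0
¬¬((q ⊃ p) ∧ q) = ¬0 = 1
((q ⊃ p) ∧ q) ⊃ ¬¬((q ⊃ p) ∧ q) = 2/5 ⊃ 1 = 1
and checking the remaining 35 assignments likewise gives ≥ 1 in every case.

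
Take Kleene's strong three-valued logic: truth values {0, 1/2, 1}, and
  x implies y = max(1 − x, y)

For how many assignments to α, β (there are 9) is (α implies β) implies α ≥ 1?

3

α = 0, β = 0 ↦ 0  <
α = 0, β = 1/2 ↦ 0  <
α = 0, β = 1 ↦ 0  <
α = 1/2, β = 0 ↦ 1/2  <
α = 1/2, β = 1/2 ↦ 1/2  <
α = 1/2, β = 1 ↦ 1/2  <
α = 1, β = 0 ↦ 1  ≥
α = 1, β = 1/2 ↦ 1  ≥
α = 1, β = 1 ↦ 1  ≥
So 3 of the 9 assignments meet the threshold.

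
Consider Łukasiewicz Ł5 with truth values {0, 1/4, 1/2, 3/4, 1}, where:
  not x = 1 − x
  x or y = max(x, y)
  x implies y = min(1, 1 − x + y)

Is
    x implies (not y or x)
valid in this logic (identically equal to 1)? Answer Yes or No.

Yes

At x = 1, y = 1/4, for instance:
not y = not 1/4 = 3/4
not y or x = 3/4 or 1 = 1
x implies (not y or x) = 1 implies 1 = 1
and checking the remaining 24 assignments likewise gives ≥ 1 in every case.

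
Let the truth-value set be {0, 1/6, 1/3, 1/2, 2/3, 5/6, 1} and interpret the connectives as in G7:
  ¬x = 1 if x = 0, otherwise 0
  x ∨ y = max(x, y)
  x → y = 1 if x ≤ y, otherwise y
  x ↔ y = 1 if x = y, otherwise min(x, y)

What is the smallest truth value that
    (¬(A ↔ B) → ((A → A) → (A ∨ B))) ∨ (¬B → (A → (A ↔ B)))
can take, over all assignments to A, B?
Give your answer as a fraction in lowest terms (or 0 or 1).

1/6

Take A = 1/6, B = 0:
A ↔ B = 1/6 ↔ 0 = 0
¬(A ↔ B) = ¬0 = 1
A → A = 1/6 → 1/6 = 1
A ∨ B = 1/6 ∨ 0 = 1/6
(A → A) → (A ∨ B) = 1 → 1/6 = 1/6
¬(A ↔ B) → ((A → A) → (A ∨ B)) = 1 → 1/6 = 1/6
¬B = ¬0 = 1
A ↔ B = 1/6 ↔ 0 = 0
A → (A ↔ B) = 1/6 → 0 = 0
¬B → (A → (A ↔ B)) = 1 → 0 = 0
(¬(A ↔ B) → ((A → A) → (A ∨ B))) ∨ (¬B → (A → (A ↔ B))) = 1/6 ∨ 0 = 1/6
No assignment yields a value below 1/6, so this is the minimum.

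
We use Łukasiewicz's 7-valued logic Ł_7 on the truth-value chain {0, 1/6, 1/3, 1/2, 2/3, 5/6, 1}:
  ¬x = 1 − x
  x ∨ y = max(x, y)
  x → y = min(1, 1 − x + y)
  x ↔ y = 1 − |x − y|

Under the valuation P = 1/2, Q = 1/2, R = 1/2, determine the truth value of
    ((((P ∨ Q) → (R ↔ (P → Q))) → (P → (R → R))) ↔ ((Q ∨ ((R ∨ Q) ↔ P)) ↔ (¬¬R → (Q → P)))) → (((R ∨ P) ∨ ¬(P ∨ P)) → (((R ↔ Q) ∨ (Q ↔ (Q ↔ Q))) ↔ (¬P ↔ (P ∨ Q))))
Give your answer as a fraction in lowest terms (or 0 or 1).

1

P ∨ Q = 1/2 ∨ 1/2 = 1/2
P → Q = 1/2 → 1/2 = 1
R ↔ (P → Q) = 1/2 ↔ 1 = 1/2
(P ∨ Q) → (R ↔ (P → Q)) = 1/2 → 1/2 = 1
R → R = 1/2 → 1/2 = 1
P → (R → R) = 1/2 → 1 = 1
((P ∨ Q) → (R ↔ (P → Q))) → (P → (R → R)) = 1 → 1 = 1
R ∨ Q = 1/2 ∨ 1/2 = 1/2
(R ∨ Q) ↔ P = 1/2 ↔ 1/2 = 1
Q ∨ ((R ∨ Q) ↔ P) = 1/2 ∨ 1 = 1
¬R = ¬1/2 = 1/2
¬¬R = ¬1/2 = 1/2
Q → P = 1/2 → 1/2 = 1
¬¬R → (Q → P) = 1/2 → 1 = 1
(Q ∨ ((R ∨ Q) ↔ P)) ↔ (¬¬R → (Q → P)) = 1 ↔ 1 = 1
(((P ∨ Q) → (R ↔ (P → Q))) → (P → (R → R))) ↔ ((Q ∨ ((R ∨ Q) ↔ P)) ↔ (¬¬R → (Q → P))) = 1 ↔ 1 = 1
R ∨ P = 1/2 ∨ 1/2 = 1/2
P ∨ P = 1/2 ∨ 1/2 = 1/2
¬(P ∨ P) = ¬1/2 = 1/2
(R ∨ P) ∨ ¬(P ∨ P) = 1/2 ∨ 1/2 = 1/2
R ↔ Q = 1/2 ↔ 1/2 = 1
Q ↔ Q = 1/2 ↔ 1/2 = 1
Q ↔ (Q ↔ Q) = 1/2 ↔ 1 = 1/2
(R ↔ Q) ∨ (Q ↔ (Q ↔ Q)) = 1 ∨ 1/2 = 1
¬P = ¬1/2 = 1/2
P ∨ Q = 1/2 ∨ 1/2 = 1/2
¬P ↔ (P ∨ Q) = 1/2 ↔ 1/2 = 1
((R ↔ Q) ∨ (Q ↔ (Q ↔ Q))) ↔ (¬P ↔ (P ∨ Q)) = 1 ↔ 1 = 1
((R ∨ P) ∨ ¬(P ∨ P)) → (((R ↔ Q) ∨ (Q ↔ (Q ↔ Q))) ↔ (¬P ↔ (P ∨ Q))) = 1/2 → 1 = 1
((((P ∨ Q) → (R ↔ (P → Q))) → (P → (R → R))) ↔ ((Q ∨ ((R ∨ Q) ↔ P)) ↔ (¬¬R → (Q → P)))) → (((R ∨ P) ∨ ¬(P ∨ P)) → (((R ↔ Q) ∨ (Q ↔ (Q ↔ Q))) ↔ (¬P ↔ (P ∨ Q)))) = 1 → 1 = 1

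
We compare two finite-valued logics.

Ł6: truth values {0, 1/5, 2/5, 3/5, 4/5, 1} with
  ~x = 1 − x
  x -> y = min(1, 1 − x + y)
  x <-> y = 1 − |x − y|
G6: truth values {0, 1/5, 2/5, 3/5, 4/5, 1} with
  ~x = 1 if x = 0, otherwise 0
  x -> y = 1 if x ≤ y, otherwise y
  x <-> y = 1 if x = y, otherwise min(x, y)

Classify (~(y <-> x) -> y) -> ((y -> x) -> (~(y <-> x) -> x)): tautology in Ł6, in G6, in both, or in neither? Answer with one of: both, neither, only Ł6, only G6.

both

In Ł6: every assignment gives 1 — tautology.
In G6: every assignment gives 1 — tautology.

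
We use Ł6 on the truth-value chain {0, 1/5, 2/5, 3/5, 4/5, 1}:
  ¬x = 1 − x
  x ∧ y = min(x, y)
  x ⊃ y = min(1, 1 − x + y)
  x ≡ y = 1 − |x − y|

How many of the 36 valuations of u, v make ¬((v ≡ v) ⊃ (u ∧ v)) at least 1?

value 1: 11 assignments (counts)
value 4/5: 9 assignments
value 3/5: 7 assignments
value 2/5: 5 assignments
value 1/5: 3 assignments
value 0: 1 assignment
So 11 of the 36 assignments meet the threshold.

11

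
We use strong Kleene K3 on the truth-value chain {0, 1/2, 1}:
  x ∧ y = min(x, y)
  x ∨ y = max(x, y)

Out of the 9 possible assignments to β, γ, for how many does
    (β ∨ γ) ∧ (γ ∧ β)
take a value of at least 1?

1

β = 0, γ = 0 ↦ 0  <
β = 0, γ = 1/2 ↦ 0  <
β = 0, γ = 1 ↦ 0  <
β = 1/2, γ = 0 ↦ 0  <
β = 1/2, γ = 1/2 ↦ 1/2  <
β = 1/2, γ = 1 ↦ 1/2  <
β = 1, γ = 0 ↦ 0  <
β = 1, γ = 1/2 ↦ 1/2  <
β = 1, γ = 1 ↦ 1  ≥
So 1 of the 9 assignments meets the threshold.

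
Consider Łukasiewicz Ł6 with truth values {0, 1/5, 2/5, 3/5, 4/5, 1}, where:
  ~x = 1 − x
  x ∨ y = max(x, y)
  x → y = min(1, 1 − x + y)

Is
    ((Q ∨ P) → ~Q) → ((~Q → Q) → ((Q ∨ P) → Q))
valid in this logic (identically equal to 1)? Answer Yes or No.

At P = 3/5, Q = 1, for instance:
Q ∨ P = 1 ∨ 3/5 = 1
~Q = ~1 = 0
(Q ∨ P) → ~Q = 1 → 0 = 0
~Q → Q = 0 → 1 = 1
(Q ∨ P) → Q = 1 → 1 = 1
(~Q → Q) → ((Q ∨ P) → Q) = 1 → 1 = 1
((Q ∨ P) → ~Q) → ((~Q → Q) → ((Q ∨ P) → Q)) = 0 → 1 = 1
and checking the remaining 35 assignments likewise gives ≥ 1 in every case.

Yes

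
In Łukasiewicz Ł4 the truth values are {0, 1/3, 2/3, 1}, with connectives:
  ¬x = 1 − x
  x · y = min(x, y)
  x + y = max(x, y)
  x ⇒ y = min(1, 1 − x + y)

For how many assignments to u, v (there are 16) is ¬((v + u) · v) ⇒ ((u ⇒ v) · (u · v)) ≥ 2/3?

u = 0, v = 0 ↦ 0  <
u = 0, v = 1/3 ↦ 1/3  <
u = 0, v = 2/3 ↦ 2/3  ≥
u = 0, v = 1 ↦ 1  ≥
u = 1/3, v = 0 ↦ 0  <
u = 1/3, v = 1/3 ↦ 2/3  ≥
u = 1/3, v = 2/3 ↦ 1  ≥
u = 1/3, v = 1 ↦ 1  ≥
u = 2/3, v = 0 ↦ 0  <
u = 2/3, v = 1/3 ↦ 2/3  ≥
u = 2/3, v = 2/3 ↦ 1  ≥
u = 2/3, v = 1 ↦ 1  ≥
u = 1, v = 0 ↦ 0  <
u = 1, v = 1/3 ↦ 2/3  ≥
u = 1, v = 2/3 ↦ 1  ≥
u = 1, v = 1 ↦ 1  ≥
So 11 of the 16 assignments meet the threshold.

11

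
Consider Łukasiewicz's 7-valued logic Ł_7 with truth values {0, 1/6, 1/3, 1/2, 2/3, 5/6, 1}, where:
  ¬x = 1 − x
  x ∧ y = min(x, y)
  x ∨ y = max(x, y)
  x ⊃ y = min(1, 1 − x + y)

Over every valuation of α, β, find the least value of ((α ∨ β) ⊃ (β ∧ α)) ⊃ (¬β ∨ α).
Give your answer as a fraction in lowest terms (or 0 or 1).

Take α = 1/2, β = 1/2:
α ∨ β = 1/2 ∨ 1/2 = 1/2
β ∧ α = 1/2 ∧ 1/2 = 1/2
(α ∨ β) ⊃ (β ∧ α) = 1/2 ⊃ 1/2 = 1
¬β = ¬1/2 = 1/2
¬β ∨ α = 1/2 ∨ 1/2 = 1/2
((α ∨ β) ⊃ (β ∧ α)) ⊃ (¬β ∨ α) = 1 ⊃ 1/2 = 1/2
No assignment yields a value below 1/2, so this is the minimum.

1/2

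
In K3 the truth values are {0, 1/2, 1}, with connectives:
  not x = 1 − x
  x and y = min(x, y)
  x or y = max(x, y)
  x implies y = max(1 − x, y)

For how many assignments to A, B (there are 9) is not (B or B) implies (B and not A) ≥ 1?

A = 0, B = 0 ↦ 0  <
A = 0, B = 1/2 ↦ 1/2  <
A = 0, B = 1 ↦ 1  ≥
A = 1/2, B = 0 ↦ 0  <
A = 1/2, B = 1/2 ↦ 1/2  <
A = 1/2, B = 1 ↦ 1  ≥
A = 1, B = 0 ↦ 0  <
A = 1, B = 1/2 ↦ 1/2  <
A = 1, B = 1 ↦ 1  ≥
So 3 of the 9 assignments meet the threshold.

3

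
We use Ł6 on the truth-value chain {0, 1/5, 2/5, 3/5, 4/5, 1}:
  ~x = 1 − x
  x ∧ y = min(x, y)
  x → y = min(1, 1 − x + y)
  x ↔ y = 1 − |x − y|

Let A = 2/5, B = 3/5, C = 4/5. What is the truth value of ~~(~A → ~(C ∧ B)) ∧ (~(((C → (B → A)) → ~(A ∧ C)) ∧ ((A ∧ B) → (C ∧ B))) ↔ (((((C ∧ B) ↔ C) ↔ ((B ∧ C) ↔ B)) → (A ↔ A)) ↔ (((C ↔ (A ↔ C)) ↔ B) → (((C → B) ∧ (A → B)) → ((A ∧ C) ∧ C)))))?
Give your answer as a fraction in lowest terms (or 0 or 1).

~A = ~2/5 = 3/5
C ∧ B = 4/5 ∧ 3/5 = 3/5
~(C ∧ B) = ~3/5 = 2/5
~A → ~(C ∧ B) = 3/5 → 2/5 = 4/5
~(~A → ~(C ∧ B)) = ~4/5 = 1/5
~~(~A → ~(C ∧ B)) = ~1/5 = 4/5
B → A = 3/5 → 2/5 = 4/5
C → (B → A) = 4/5 → 4/5 = 1
A ∧ C = 2/5 ∧ 4/5 = 2/5
~(A ∧ C) = ~2/5 = 3/5
(C → (B → A)) → ~(A ∧ C) = 1 → 3/5 = 3/5
A ∧ B = 2/5 ∧ 3/5 = 2/5
C ∧ B = 4/5 ∧ 3/5 = 3/5
(A ∧ B) → (C ∧ B) = 2/5 → 3/5 = 1
((C → (B → A)) → ~(A ∧ C)) ∧ ((A ∧ B) → (C ∧ B)) = 3/5 ∧ 1 = 3/5
~(((C → (B → A)) → ~(A ∧ C)) ∧ ((A ∧ B) → (C ∧ B))) = ~3/5 = 2/5
C ∧ B = 4/5 ∧ 3/5 = 3/5
(C ∧ B) ↔ C = 3/5 ↔ 4/5 = 4/5
B ∧ C = 3/5 ∧ 4/5 = 3/5
(B ∧ C) ↔ B = 3/5 ↔ 3/5 = 1
((C ∧ B) ↔ C) ↔ ((B ∧ C) ↔ B) = 4/5 ↔ 1 = 4/5
A ↔ A = 2/5 ↔ 2/5 = 1
(((C ∧ B) ↔ C) ↔ ((B ∧ C) ↔ B)) → (A ↔ A) = 4/5 → 1 = 1
A ↔ C = 2/5 ↔ 4/5 = 3/5
C ↔ (A ↔ C) = 4/5 ↔ 3/5 = 4/5
(C ↔ (A ↔ C)) ↔ B = 4/5 ↔ 3/5 = 4/5
C → B = 4/5 → 3/5 = 4/5
A → B = 2/5 → 3/5 = 1
(C → B) ∧ (A → B) = 4/5 ∧ 1 = 4/5
A ∧ C = 2/5 ∧ 4/5 = 2/5
(A ∧ C) ∧ C = 2/5 ∧ 4/5 = 2/5
((C → B) ∧ (A → B)) → ((A ∧ C) ∧ C) = 4/5 → 2/5 = 3/5
((C ↔ (A ↔ C)) ↔ B) → (((C → B) ∧ (A → B)) → ((A ∧ C) ∧ C)) = 4/5 → 3/5 = 4/5
((((C ∧ B) ↔ C) ↔ ((B ∧ C) ↔ B)) → (A ↔ A)) ↔ (((C ↔ (A ↔ C)) ↔ B) → (((C → B) ∧ (A → B)) → ((A ∧ C) ∧ C))) = 1 ↔ 4/5 = 4/5
~(((C → (B → A)) → ~(A ∧ C)) ∧ ((A ∧ B) → (C ∧ B))) ↔ (((((C ∧ B) ↔ C) ↔ ((B ∧ C) ↔ B)) → (A ↔ A)) ↔ (((C ↔ (A ↔ C)) ↔ B) → (((C → B) ∧ (A → B)) → ((A ∧ C) ∧ C)))) = 2/5 ↔ 4/5 = 3/5
~~(~A → ~(C ∧ B)) ∧ (~(((C → (B → A)) → ~(A ∧ C)) ∧ ((A ∧ B) → (C ∧ B))) ↔ (((((C ∧ B) ↔ C) ↔ ((B ∧ C) ↔ B)) → (A ↔ A)) ↔ (((C ↔ (A ↔ C)) ↔ B) → (((C → B) ∧ (A → B)) → ((A ∧ C) ∧ C))))) = 4/5 ∧ 3/5 = 3/5

3/5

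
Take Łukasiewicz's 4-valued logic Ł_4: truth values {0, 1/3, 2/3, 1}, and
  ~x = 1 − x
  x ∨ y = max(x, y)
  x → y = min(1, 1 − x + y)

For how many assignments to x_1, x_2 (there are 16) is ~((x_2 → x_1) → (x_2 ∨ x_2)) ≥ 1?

x_1 = 0, x_2 = 0 ↦ 1  ≥
x_1 = 0, x_2 = 1/3 ↦ 1/3  <
x_1 = 0, x_2 = 2/3 ↦ 0  <
x_1 = 0, x_2 = 1 ↦ 0  <
x_1 = 1/3, x_2 = 0 ↦ 1  ≥
x_1 = 1/3, x_2 = 1/3 ↦ 2/3  <
x_1 = 1/3, x_2 = 2/3 ↦ 0  <
x_1 = 1/3, x_2 = 1 ↦ 0  <
x_1 = 2/3, x_2 = 0 ↦ 1  ≥
x_1 = 2/3, x_2 = 1/3 ↦ 2/3  <
x_1 = 2/3, x_2 = 2/3 ↦ 1/3  <
x_1 = 2/3, x_2 = 1 ↦ 0  <
x_1 = 1, x_2 = 0 ↦ 1  ≥
x_1 = 1, x_2 = 1/3 ↦ 2/3  <
x_1 = 1, x_2 = 2/3 ↦ 1/3  <
x_1 = 1, x_2 = 1 ↦ 0  <
So 4 of the 16 assignments meet the threshold.

4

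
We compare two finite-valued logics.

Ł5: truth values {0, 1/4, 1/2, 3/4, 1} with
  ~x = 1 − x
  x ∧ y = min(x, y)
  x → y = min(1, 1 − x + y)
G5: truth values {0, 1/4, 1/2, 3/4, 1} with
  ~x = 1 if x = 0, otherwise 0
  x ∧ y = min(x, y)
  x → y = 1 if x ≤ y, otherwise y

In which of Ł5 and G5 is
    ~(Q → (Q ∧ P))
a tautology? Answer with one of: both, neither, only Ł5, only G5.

In Ł5: at P = 0, Q = 0 the value is 0 — not a tautology.
In G5: at P = 0, Q = 0 the value is 0 — not a tautology.

neither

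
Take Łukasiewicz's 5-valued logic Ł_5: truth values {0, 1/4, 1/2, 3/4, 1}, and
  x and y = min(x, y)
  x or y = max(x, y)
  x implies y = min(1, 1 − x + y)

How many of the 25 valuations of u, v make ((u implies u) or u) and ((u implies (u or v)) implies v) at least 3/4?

10

value 1: 5 assignments (counts)
value 3/4: 5 assignments (counts)
value 1/2: 5 assignments
value 1/4: 5 assignments
value 0: 5 assignments
So 10 of the 25 assignments meet the threshold.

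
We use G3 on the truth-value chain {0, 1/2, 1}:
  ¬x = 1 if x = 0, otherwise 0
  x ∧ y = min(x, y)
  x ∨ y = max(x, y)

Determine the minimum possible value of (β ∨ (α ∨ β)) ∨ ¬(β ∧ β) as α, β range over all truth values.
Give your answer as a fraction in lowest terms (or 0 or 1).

Take α = 0, β = 1/2:
α ∨ β = 0 ∨ 1/2 = 1/2
β ∨ (α ∨ β) = 1/2 ∨ 1/2 = 1/2
β ∧ β = 1/2 ∧ 1/2 = 1/2
¬(β ∧ β) = ¬1/2 = 0
(β ∨ (α ∨ β)) ∨ ¬(β ∧ β) = 1/2 ∨ 0 = 1/2
No assignment yields a value below 1/2, so this is the minimum.

1/2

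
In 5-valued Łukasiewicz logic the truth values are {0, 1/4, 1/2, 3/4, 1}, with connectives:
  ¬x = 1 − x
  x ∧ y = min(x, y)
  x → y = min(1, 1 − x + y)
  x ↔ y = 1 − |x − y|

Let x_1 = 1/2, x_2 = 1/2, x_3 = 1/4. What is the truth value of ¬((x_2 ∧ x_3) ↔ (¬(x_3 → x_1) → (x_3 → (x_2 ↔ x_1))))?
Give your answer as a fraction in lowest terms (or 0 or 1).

3/4

x_2 ∧ x_3 = 1/2 ∧ 1/4 = 1/4
x_3 → x_1 = 1/4 → 1/2 = 1
¬(x_3 → x_1) = ¬1 = 0
x_2 ↔ x_1 = 1/2 ↔ 1/2 = 1
x_3 → (x_2 ↔ x_1) = 1/4 → 1 = 1
¬(x_3 → x_1) → (x_3 → (x_2 ↔ x_1)) = 0 → 1 = 1
(x_2 ∧ x_3) ↔ (¬(x_3 → x_1) → (x_3 → (x_2 ↔ x_1))) = 1/4 ↔ 1 = 1/4
¬((x_2 ∧ x_3) ↔ (¬(x_3 → x_1) → (x_3 → (x_2 ↔ x_1)))) = ¬1/4 = 3/4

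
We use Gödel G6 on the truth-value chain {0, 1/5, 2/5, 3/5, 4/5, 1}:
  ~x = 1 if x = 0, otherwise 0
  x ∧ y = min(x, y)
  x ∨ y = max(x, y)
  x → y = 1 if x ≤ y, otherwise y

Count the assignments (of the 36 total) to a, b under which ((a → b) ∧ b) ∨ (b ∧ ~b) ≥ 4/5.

value 1: 6 assignments (counts)
value 4/5: 6 assignments (counts)
value 3/5: 6 assignments
value 2/5: 6 assignments
value 1/5: 6 assignments
value 0: 6 assignments
So 12 of the 36 assignments meet the threshold.

12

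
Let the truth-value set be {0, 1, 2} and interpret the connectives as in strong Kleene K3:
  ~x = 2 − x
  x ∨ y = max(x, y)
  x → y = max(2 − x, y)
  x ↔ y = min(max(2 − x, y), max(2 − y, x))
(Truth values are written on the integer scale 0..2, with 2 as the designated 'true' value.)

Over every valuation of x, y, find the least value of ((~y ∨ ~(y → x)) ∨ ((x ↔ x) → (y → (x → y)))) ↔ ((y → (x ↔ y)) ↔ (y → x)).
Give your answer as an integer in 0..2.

1

Take x = 0, y = 1:
~y = ~1 = 1
y → x = 1 → 0 = 1
~(y → x) = ~1 = 1
~y ∨ ~(y → x) = 1 ∨ 1 = 1
x ↔ x = 0 ↔ 0 = 2
x → y = 0 → 1 = 2
y → (x → y) = 1 → 2 = 2
(x ↔ x) → (y → (x → y)) = 2 → 2 = 2
(~y ∨ ~(y → x)) ∨ ((x ↔ x) → (y → (x → y))) = 1 ∨ 2 = 2
x ↔ y = 0 ↔ 1 = 1
y → (x ↔ y) = 1 → 1 = 1
y → x = 1 → 0 = 1
(y → (x ↔ y)) ↔ (y → x) = 1 ↔ 1 = 1
((~y ∨ ~(y → x)) ∨ ((x ↔ x) → (y → (x → y)))) ↔ ((y → (x ↔ y)) ↔ (y → x)) = 2 ↔ 1 = 1
No assignment yields a value below 1, so this is the minimum.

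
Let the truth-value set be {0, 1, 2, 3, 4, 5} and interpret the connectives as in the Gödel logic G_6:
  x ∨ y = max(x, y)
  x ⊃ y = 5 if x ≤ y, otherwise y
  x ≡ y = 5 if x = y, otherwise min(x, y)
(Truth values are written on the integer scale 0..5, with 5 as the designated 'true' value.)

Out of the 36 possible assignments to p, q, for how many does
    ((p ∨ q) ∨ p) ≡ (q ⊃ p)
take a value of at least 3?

value 5: 6 assignments (counts)
value 4: 6 assignments (counts)
value 3: 6 assignments (counts)
value 2: 6 assignments
value 1: 6 assignments
value 0: 6 assignments
So 18 of the 36 assignments meet the threshold.

18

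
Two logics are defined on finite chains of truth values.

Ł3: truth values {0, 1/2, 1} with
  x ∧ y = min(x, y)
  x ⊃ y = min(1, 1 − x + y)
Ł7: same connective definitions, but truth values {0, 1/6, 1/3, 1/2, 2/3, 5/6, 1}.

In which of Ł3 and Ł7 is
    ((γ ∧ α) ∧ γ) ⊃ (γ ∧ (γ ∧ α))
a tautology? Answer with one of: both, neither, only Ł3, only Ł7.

both

In Ł3: every assignment gives 1 — tautology.
In Ł7: every assignment gives 1 — tautology.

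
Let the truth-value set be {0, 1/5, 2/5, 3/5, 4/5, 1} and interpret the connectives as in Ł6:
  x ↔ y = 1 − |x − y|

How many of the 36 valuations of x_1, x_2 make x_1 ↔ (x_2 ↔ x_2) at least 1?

value 1: 6 assignments (counts)
value 4/5: 6 assignments
value 3/5: 6 assignments
value 2/5: 6 assignments
value 1/5: 6 assignments
value 0: 6 assignments
So 6 of the 36 assignments meet the threshold.

6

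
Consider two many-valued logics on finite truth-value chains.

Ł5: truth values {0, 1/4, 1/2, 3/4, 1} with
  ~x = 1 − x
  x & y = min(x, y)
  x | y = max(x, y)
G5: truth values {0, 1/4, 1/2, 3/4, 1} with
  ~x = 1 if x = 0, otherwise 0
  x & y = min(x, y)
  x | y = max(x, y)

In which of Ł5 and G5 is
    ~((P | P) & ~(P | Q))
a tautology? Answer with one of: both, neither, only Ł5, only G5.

only G5

In Ł5: at P = 1/4, Q = 0 the value is 3/4 — not a tautology.
In G5: every assignment gives 1 — tautology.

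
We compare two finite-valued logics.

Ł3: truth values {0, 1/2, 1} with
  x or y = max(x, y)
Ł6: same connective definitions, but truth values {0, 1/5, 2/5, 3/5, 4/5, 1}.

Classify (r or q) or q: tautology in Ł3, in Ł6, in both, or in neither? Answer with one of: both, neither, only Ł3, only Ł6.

neither

In Ł3: at q = 0, r = 0 the value is 0 — not a tautology.
In Ł6: at q = 0, r = 0 the value is 0 — not a tautology.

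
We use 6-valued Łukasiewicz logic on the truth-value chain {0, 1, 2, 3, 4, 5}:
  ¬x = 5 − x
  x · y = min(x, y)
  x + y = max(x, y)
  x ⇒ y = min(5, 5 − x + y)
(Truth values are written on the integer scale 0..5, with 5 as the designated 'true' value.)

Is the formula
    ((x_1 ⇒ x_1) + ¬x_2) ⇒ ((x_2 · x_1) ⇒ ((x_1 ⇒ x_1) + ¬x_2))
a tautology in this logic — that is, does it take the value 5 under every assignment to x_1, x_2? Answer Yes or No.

At x_1 = 1, x_2 = 4, for instance:
x_1 ⇒ x_1 = 1 ⇒ 1 = 5
¬x_2 = ¬4 = 1
(x_1 ⇒ x_1) + ¬x_2 = 5 + 1 = 5
x_2 · x_1 = 4 · 1 = 1
(x_2 · x_1) ⇒ ((x_1 ⇒ x_1) + ¬x_2) = 1 ⇒ 5 = 5
((x_1 ⇒ x_1) + ¬x_2) ⇒ ((x_2 · x_1) ⇒ ((x_1 ⇒ x_1) + ¬x_2)) = 5 ⇒ 5 = 5
and checking the remaining 35 assignments likewise gives ≥ 5 in every case.

Yes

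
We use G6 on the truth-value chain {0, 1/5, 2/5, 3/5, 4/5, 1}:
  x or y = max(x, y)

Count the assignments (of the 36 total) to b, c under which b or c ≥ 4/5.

20

value 1: 11 assignments (counts)
value 4/5: 9 assignments (counts)
value 3/5: 7 assignments
value 2/5: 5 assignments
value 1/5: 3 assignments
value 0: 1 assignment
So 20 of the 36 assignments meet the threshold.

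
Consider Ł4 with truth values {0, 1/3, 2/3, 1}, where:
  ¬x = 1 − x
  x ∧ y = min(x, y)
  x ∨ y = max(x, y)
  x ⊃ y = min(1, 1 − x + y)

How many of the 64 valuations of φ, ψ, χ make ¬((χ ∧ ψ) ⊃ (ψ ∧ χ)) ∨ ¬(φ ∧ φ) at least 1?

16

value 1: 16 assignments (counts)
value 2/3: 16 assignments
value 1/3: 16 assignments
value 0: 16 assignments
So 16 of the 64 assignments meet the threshold.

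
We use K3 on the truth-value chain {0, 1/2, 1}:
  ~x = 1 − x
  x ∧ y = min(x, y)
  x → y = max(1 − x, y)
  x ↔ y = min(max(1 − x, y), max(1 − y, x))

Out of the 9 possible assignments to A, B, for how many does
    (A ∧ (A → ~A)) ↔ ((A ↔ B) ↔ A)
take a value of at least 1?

2

A = 0, B = 0 ↦ 1  ≥
A = 0, B = 1/2 ↦ 1/2  <
A = 0, B = 1 ↦ 0  <
A = 1/2, B = 0 ↦ 1/2  <
A = 1/2, B = 1/2 ↦ 1/2  <
A = 1/2, B = 1 ↦ 1/2  <
A = 1, B = 0 ↦ 1  ≥
A = 1, B = 1/2 ↦ 1/2  <
A = 1, B = 1 ↦ 0  <
So 2 of the 9 assignments meet the threshold.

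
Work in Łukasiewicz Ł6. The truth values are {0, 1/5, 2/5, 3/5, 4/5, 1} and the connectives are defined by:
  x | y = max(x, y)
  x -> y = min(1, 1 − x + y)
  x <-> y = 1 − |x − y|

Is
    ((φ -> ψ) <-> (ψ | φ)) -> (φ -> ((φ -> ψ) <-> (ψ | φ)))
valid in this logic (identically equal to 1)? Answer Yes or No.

At φ = 3/5, ψ = 3/5, for instance:
φ -> ψ = 3/5 -> 3/5 = 1
ψ | φ = 3/5 | 3/5 = 3/5
(φ -> ψ) <-> (ψ | φ) = 1 <-> 3/5 = 3/5
φ -> ((φ -> ψ) <-> (ψ | φ)) = 3/5 -> 3/5 = 1
((φ -> ψ) <-> (ψ | φ)) -> (φ -> ((φ -> ψ) <-> (ψ | φ))) = 3/5 -> 1 = 1
and checking the remaining 35 assignments likewise gives ≥ 1 in every case.

Yes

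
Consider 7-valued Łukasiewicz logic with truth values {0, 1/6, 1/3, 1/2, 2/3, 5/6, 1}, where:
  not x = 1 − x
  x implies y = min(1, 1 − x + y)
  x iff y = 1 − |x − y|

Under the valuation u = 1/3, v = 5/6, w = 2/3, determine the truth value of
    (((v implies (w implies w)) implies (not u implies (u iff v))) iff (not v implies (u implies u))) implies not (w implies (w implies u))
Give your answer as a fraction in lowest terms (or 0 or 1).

w implies w = 2/3 implies 2/3 = 1
v implies (w implies w) = 5/6 implies 1 = 1
not u = not 1/3 = 2/3
u iff v = 1/3 iff 5/6 = 1/2
not u implies (u iff v) = 2/3 implies 1/2 = 5/6
(v implies (w implies w)) implies (not u implies (u iff v)) = 1 implies 5/6 = 5/6
not v = not 5/6 = 1/6
u implies u = 1/3 implies 1/3 = 1
not v implies (u implies u) = 1/6 implies 1 = 1
((v implies (w implies w)) implies (not u implies (u iff v))) iff (not v implies (u implies u)) = 5/6 iff 1 = 5/6
w implies u = 2/3 implies 1/3 = 2/3
w implies (w implies u) = 2/3 implies 2/3 = 1
not (w implies (w implies u)) = not 1 = 0
(((v implies (w implies w)) implies (not u implies (u iff v))) iff (not v implies (u implies u))) implies not (w implies (w implies u)) = 5/6 implies 0 = 1/6

1/6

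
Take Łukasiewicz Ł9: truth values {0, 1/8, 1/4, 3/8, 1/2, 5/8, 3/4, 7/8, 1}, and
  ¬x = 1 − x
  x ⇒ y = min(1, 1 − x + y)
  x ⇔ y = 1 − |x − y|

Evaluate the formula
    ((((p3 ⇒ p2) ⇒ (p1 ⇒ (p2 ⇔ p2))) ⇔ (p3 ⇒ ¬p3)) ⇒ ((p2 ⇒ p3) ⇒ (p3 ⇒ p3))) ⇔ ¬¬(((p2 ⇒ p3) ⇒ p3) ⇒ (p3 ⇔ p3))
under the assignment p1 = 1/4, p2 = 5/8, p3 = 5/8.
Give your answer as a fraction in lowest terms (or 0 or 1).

1

p3 ⇒ p2 = 5/8 ⇒ 5/8 = 1
p2 ⇔ p2 = 5/8 ⇔ 5/8 = 1
p1 ⇒ (p2 ⇔ p2) = 1/4 ⇒ 1 = 1
(p3 ⇒ p2) ⇒ (p1 ⇒ (p2 ⇔ p2)) = 1 ⇒ 1 = 1
¬p3 = ¬5/8 = 3/8
p3 ⇒ ¬p3 = 5/8 ⇒ 3/8 = 3/4
((p3 ⇒ p2) ⇒ (p1 ⇒ (p2 ⇔ p2))) ⇔ (p3 ⇒ ¬p3) = 1 ⇔ 3/4 = 3/4
p2 ⇒ p3 = 5/8 ⇒ 5/8 = 1
p3 ⇒ p3 = 5/8 ⇒ 5/8 = 1
(p2 ⇒ p3) ⇒ (p3 ⇒ p3) = 1 ⇒ 1 = 1
(((p3 ⇒ p2) ⇒ (p1 ⇒ (p2 ⇔ p2))) ⇔ (p3 ⇒ ¬p3)) ⇒ ((p2 ⇒ p3) ⇒ (p3 ⇒ p3)) = 3/4 ⇒ 1 = 1
p2 ⇒ p3 = 5/8 ⇒ 5/8 = 1
(p2 ⇒ p3) ⇒ p3 = 1 ⇒ 5/8 = 5/8
p3 ⇔ p3 = 5/8 ⇔ 5/8 = 1
((p2 ⇒ p3) ⇒ p3) ⇒ (p3 ⇔ p3) = 5/8 ⇒ 1 = 1
¬(((p2 ⇒ p3) ⇒ p3) ⇒ (p3 ⇔ p3)) = ¬1 = 0
¬¬(((p2 ⇒ p3) ⇒ p3) ⇒ (p3 ⇔ p3)) = ¬0 = 1
((((p3 ⇒ p2) ⇒ (p1 ⇒ (p2 ⇔ p2))) ⇔ (p3 ⇒ ¬p3)) ⇒ ((p2 ⇒ p3) ⇒ (p3 ⇒ p3))) ⇔ ¬¬(((p2 ⇒ p3) ⇒ p3) ⇒ (p3 ⇔ p3)) = 1 ⇔ 1 = 1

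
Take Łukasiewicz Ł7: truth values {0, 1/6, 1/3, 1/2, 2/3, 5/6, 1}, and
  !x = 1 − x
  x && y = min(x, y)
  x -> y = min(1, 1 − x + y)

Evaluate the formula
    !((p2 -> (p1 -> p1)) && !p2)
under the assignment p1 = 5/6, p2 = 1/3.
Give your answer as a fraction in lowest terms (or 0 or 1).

p1 -> p1 = 5/6 -> 5/6 = 1
p2 -> (p1 -> p1) = 1/3 -> 1 = 1
!p2 = !1/3 = 2/3
(p2 -> (p1 -> p1)) && !p2 = 1 && 2/3 = 2/3
!((p2 -> (p1 -> p1)) && !p2) = !2/3 = 1/3

1/3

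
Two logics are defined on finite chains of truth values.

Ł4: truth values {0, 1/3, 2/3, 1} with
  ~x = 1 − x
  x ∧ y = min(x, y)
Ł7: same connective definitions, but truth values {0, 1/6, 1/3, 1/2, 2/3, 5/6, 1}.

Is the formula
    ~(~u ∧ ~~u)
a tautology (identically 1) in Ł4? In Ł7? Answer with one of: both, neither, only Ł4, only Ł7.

neither

In Ł4: at u = 1/3 the value is 2/3 — not a tautology.
In Ł7: at u = 1/6 the value is 5/6 — not a tautology.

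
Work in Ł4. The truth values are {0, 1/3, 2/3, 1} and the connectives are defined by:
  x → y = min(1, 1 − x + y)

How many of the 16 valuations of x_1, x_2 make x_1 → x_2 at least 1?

10

x_1 = 0, x_2 = 0 ↦ 1  ≥
x_1 = 0, x_2 = 1/3 ↦ 1  ≥
x_1 = 0, x_2 = 2/3 ↦ 1  ≥
x_1 = 0, x_2 = 1 ↦ 1  ≥
x_1 = 1/3, x_2 = 0 ↦ 2/3  <
x_1 = 1/3, x_2 = 1/3 ↦ 1  ≥
x_1 = 1/3, x_2 = 2/3 ↦ 1  ≥
x_1 = 1/3, x_2 = 1 ↦ 1  ≥
x_1 = 2/3, x_2 = 0 ↦ 1/3  <
x_1 = 2/3, x_2 = 1/3 ↦ 2/3  <
x_1 = 2/3, x_2 = 2/3 ↦ 1  ≥
x_1 = 2/3, x_2 = 1 ↦ 1  ≥
x_1 = 1, x_2 = 0 ↦ 0  <
x_1 = 1, x_2 = 1/3 ↦ 1/3  <
x_1 = 1, x_2 = 2/3 ↦ 2/3  <
x_1 = 1, x_2 = 1 ↦ 1  ≥
So 10 of the 16 assignments meet the threshold.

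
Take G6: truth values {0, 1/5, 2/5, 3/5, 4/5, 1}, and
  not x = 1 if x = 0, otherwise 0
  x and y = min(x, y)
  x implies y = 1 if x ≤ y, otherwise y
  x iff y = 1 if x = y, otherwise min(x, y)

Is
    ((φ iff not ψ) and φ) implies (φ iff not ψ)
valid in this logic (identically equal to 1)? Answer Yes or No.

At φ = 4/5, ψ = 0, for instance:
not ψ = not 0 = 1
φ iff not ψ = 4/5 iff 1 = 4/5
(φ iff not ψ) and φ = 4/5 and 4/5 = 4/5
((φ iff not ψ) and φ) implies (φ iff not ψ) = 4/5 implies 4/5 = 1
and checking the remaining 35 assignments likewise gives ≥ 1 in every case.

Yes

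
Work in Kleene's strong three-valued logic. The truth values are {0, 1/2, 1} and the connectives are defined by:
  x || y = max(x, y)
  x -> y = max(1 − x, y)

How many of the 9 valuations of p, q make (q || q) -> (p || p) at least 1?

p = 0, q = 0 ↦ 1  ≥
p = 0, q = 1/2 ↦ 1/2  <
p = 0, q = 1 ↦ 0  <
p = 1/2, q = 0 ↦ 1  ≥
p = 1/2, q = 1/2 ↦ 1/2  <
p = 1/2, q = 1 ↦ 1/2  <
p = 1, q = 0 ↦ 1  ≥
p = 1, q = 1/2 ↦ 1  ≥
p = 1, q = 1 ↦ 1  ≥
So 5 of the 9 assignments meet the threshold.

5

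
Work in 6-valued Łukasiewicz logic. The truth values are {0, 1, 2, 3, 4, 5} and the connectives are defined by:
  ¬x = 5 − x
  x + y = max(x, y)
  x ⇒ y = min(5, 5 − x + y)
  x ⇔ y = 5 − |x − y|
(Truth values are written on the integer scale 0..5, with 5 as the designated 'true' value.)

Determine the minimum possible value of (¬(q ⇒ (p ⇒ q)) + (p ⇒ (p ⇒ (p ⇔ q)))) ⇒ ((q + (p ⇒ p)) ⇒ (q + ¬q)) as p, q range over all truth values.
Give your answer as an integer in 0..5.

Take p = 0, q = 2:
p ⇒ q = 0 ⇒ 2 = 5
q ⇒ (p ⇒ q) = 2 ⇒ 5 = 5
¬(q ⇒ (p ⇒ q)) = ¬5 = 0
p ⇔ q = 0 ⇔ 2 = 3
p ⇒ (p ⇔ q) = 0 ⇒ 3 = 5
p ⇒ (p ⇒ (p ⇔ q)) = 0 ⇒ 5 = 5
¬(q ⇒ (p ⇒ q)) + (p ⇒ (p ⇒ (p ⇔ q))) = 0 + 5 = 5
p ⇒ p = 0 ⇒ 0 = 5
q + (p ⇒ p) = 2 + 5 = 5
¬q = ¬2 = 3
q + ¬q = 2 + 3 = 3
(q + (p ⇒ p)) ⇒ (q + ¬q) = 5 ⇒ 3 = 3
(¬(q ⇒ (p ⇒ q)) + (p ⇒ (p ⇒ (p ⇔ q)))) ⇒ ((q + (p ⇒ p)) ⇒ (q + ¬q)) = 5 ⇒ 3 = 3
No assignment yields a value below 3, so this is the minimum.

3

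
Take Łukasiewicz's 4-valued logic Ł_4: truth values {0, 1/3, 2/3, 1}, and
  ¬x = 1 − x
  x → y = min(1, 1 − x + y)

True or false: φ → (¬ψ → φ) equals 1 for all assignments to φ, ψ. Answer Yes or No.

φ = 0, ψ = 0 ↦ 1
φ = 0, ψ = 1/3 ↦ 1
φ = 0, ψ = 2/3 ↦ 1
φ = 0, ψ = 1 ↦ 1
φ = 1/3, ψ = 0 ↦ 1
φ = 1/3, ψ = 1/3 ↦ 1
φ = 1/3, ψ = 2/3 ↦ 1
φ = 1/3, ψ = 1 ↦ 1
φ = 2/3, ψ = 0 ↦ 1
φ = 2/3, ψ = 1/3 ↦ 1
φ = 2/3, ψ = 2/3 ↦ 1
φ = 2/3, ψ = 1 ↦ 1
φ = 1, ψ = 0 ↦ 1
φ = 1, ψ = 1/3 ↦ 1
φ = 1, ψ = 2/3 ↦ 1
φ = 1, ψ = 1 ↦ 1
Every assignment gives a value ≥ 1.

Yes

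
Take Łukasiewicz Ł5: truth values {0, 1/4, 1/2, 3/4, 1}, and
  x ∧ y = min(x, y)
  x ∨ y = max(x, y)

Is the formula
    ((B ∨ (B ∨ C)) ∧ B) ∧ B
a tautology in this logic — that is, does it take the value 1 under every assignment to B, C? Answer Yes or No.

Counterexample: take B = 0, C = 0.
B ∨ C = 0 ∨ 0 = 0
B ∨ (B ∨ C) = 0 ∨ 0 = 0
(B ∨ (B ∨ C)) ∧ B = 0 ∧ 0 = 0
((B ∨ (B ∨ C)) ∧ B) ∧ B = 0 ∧ 0 = 0
This gives 0 ≠ 1.

No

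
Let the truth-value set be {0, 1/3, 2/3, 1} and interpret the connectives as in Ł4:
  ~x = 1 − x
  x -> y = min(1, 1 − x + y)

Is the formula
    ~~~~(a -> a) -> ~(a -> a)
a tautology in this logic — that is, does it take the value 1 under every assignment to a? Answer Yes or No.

Counterexample: take a = 0.
a -> a = 0 -> 0 = 1
~(a -> a) = ~1 = 0
~~(a -> a) = ~0 = 1
~~~(a -> a) = ~1 = 0
~~~~(a -> a) = ~0 = 1
a -> a = 0 -> 0 = 1
~(a -> a) = ~1 = 0
~~~~(a -> a) -> ~(a -> a) = 1 -> 0 = 0
This gives 0 ≠ 1.

No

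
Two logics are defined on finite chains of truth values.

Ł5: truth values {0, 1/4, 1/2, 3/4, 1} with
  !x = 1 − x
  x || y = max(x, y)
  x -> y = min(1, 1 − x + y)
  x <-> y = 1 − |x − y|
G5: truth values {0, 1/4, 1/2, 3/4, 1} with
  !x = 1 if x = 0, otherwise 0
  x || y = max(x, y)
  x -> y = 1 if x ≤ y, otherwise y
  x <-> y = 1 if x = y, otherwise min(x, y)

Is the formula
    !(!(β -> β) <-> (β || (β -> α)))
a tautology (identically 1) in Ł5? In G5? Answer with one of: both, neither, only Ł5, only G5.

only G5

In Ł5: at α = 0, β = 1/4 the value is 3/4 — not a tautology.
In G5: every assignment gives 1 — tautology.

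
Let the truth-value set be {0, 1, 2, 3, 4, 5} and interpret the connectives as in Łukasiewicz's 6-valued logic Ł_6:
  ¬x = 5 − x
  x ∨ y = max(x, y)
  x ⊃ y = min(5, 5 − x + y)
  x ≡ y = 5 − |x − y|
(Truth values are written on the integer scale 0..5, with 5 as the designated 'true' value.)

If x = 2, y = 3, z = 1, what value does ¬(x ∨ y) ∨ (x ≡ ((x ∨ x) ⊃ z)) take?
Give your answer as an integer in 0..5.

3

x ∨ y = 2 ∨ 3 = 3
¬(x ∨ y) = ¬3 = 2
x ∨ x = 2 ∨ 2 = 2
(x ∨ x) ⊃ z = 2 ⊃ 1 = 4
x ≡ ((x ∨ x) ⊃ z) = 2 ≡ 4 = 3
¬(x ∨ y) ∨ (x ≡ ((x ∨ x) ⊃ z)) = 2 ∨ 3 = 3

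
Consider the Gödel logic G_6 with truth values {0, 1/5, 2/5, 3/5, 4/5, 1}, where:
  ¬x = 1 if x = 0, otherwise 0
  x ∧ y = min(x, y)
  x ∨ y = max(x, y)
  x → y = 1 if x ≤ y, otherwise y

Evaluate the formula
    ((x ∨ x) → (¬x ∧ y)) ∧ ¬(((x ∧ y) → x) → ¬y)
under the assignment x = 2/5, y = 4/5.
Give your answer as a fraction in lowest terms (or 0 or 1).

0

x ∨ x = 2/5 ∨ 2/5 = 2/5
¬x = ¬2/5 = 0
¬x ∧ y = 0 ∧ 4/5 = 0
(x ∨ x) → (¬x ∧ y) = 2/5 → 0 = 0
x ∧ y = 2/5 ∧ 4/5 = 2/5
(x ∧ y) → x = 2/5 → 2/5 = 1
¬y = ¬4/5 = 0
((x ∧ y) → x) → ¬y = 1 → 0 = 0
¬(((x ∧ y) → x) → ¬y) = ¬0 = 1
((x ∨ x) → (¬x ∧ y)) ∧ ¬(((x ∧ y) → x) → ¬y) = 0 ∧ 1 = 0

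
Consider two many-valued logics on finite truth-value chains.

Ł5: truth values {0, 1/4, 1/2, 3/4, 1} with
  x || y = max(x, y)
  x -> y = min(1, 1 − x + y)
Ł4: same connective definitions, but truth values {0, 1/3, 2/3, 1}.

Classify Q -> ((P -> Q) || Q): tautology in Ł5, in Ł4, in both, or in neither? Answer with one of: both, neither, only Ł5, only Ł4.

In Ł5: every assignment gives 1 — tautology.
In Ł4: every assignment gives 1 — tautology.

both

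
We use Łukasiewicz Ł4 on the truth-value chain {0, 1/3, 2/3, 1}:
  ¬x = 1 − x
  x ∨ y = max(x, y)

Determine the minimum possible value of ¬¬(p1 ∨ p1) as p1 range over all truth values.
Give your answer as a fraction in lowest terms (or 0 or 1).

0

Take p1 = 0:
p1 ∨ p1 = 0 ∨ 0 = 0
¬(p1 ∨ p1) = ¬0 = 1
¬¬(p1 ∨ p1) = ¬1 = 0
No assignment yields a value below 0, so this is the minimum.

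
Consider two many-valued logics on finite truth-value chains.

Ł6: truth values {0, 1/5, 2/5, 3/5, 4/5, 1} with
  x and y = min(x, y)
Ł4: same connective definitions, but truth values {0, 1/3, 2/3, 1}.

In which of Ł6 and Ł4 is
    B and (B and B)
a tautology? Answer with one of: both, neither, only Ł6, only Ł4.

neither

In Ł6: at B = 0 the value is 0 — not a tautology.
In Ł4: at B = 0 the value is 0 — not a tautology.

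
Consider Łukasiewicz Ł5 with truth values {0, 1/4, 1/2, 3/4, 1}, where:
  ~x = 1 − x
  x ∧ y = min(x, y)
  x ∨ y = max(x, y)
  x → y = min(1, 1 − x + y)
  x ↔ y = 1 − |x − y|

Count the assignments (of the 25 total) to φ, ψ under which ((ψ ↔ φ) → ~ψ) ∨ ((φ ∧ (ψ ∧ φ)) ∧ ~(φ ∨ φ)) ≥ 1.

value 1: 13 assignments (counts)
value 3/4: 5 assignments
value 1/2: 4 assignments
value 1/4: 2 assignments
value 0: 1 assignment
So 13 of the 25 assignments meet the threshold.

13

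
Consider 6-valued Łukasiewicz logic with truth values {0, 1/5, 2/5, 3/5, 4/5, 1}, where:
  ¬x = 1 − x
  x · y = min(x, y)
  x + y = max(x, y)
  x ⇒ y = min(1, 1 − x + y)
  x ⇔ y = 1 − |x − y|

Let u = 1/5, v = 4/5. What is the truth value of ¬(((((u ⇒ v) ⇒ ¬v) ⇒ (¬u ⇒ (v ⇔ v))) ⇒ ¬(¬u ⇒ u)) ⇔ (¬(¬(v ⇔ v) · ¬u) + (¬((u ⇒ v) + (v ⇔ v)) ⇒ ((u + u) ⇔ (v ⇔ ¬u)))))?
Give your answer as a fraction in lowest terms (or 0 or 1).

u ⇒ v = 1/5 ⇒ 4/5 = 1
¬v = ¬4/5 = 1/5
(u ⇒ v) ⇒ ¬v = 1 ⇒ 1/5 = 1/5
¬u = ¬1/5 = 4/5
v ⇔ v = 4/5 ⇔ 4/5 = 1
¬u ⇒ (v ⇔ v) = 4/5 ⇒ 1 = 1
((u ⇒ v) ⇒ ¬v) ⇒ (¬u ⇒ (v ⇔ v)) = 1/5 ⇒ 1 = 1
¬u = ¬1/5 = 4/5
¬u ⇒ u = 4/5 ⇒ 1/5 = 2/5
¬(¬u ⇒ u) = ¬2/5 = 3/5
(((u ⇒ v) ⇒ ¬v) ⇒ (¬u ⇒ (v ⇔ v))) ⇒ ¬(¬u ⇒ u) = 1 ⇒ 3/5 = 3/5
v ⇔ v = 4/5 ⇔ 4/5 = 1
¬(v ⇔ v) = ¬1 = 0
¬u = ¬1/5 = 4/5
¬(v ⇔ v) · ¬u = 0 · 4/5 = 0
¬(¬(v ⇔ v) · ¬u) = ¬0 = 1
u ⇒ v = 1/5 ⇒ 4/5 = 1
v ⇔ v = 4/5 ⇔ 4/5 = 1
(u ⇒ v) + (v ⇔ v) = 1 + 1 = 1
¬((u ⇒ v) + (v ⇔ v)) = ¬1 = 0
u + u = 1/5 + 1/5 = 1/5
¬u = ¬1/5 = 4/5
v ⇔ ¬u = 4/5 ⇔ 4/5 = 1
(u + u) ⇔ (v ⇔ ¬u) = 1/5 ⇔ 1 = 1/5
¬((u ⇒ v) + (v ⇔ v)) ⇒ ((u + u) ⇔ (v ⇔ ¬u)) = 0 ⇒ 1/5 = 1
¬(¬(v ⇔ v) · ¬u) + (¬((u ⇒ v) + (v ⇔ v)) ⇒ ((u + u) ⇔ (v ⇔ ¬u))) = 1 + 1 = 1
((((u ⇒ v) ⇒ ¬v) ⇒ (¬u ⇒ (v ⇔ v))) ⇒ ¬(¬u ⇒ u)) ⇔ (¬(¬(v ⇔ v) · ¬u) + (¬((u ⇒ v) + (v ⇔ v)) ⇒ ((u + u) ⇔ (v ⇔ ¬u)))) = 3/5 ⇔ 1 = 3/5
¬(((((u ⇒ v) ⇒ ¬v) ⇒ (¬u ⇒ (v ⇔ v))) ⇒ ¬(¬u ⇒ u)) ⇔ (¬(¬(v ⇔ v) · ¬u) + (¬((u ⇒ v) + (v ⇔ v)) ⇒ ((u + u) ⇔ (v ⇔ ¬u))))) = ¬3/5 = 2/5

2/5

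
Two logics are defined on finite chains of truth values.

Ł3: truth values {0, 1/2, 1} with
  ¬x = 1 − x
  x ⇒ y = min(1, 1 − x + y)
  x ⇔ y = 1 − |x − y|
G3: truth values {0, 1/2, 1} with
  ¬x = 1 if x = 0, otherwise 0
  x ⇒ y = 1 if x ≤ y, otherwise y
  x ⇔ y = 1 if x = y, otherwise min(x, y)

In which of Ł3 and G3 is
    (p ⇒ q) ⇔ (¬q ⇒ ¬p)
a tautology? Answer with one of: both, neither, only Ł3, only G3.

only Ł3

In Ł3: every assignment gives 1 — tautology.
In G3: at p = 1, q = 1/2 the value is 1/2 — not a tautology.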